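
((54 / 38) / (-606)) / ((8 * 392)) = -9 / 12035968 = -0.00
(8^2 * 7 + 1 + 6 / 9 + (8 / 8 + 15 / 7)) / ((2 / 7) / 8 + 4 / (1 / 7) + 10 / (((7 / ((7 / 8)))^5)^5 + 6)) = 102639960881388471627525476 / 6354956038376008273289115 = 16.15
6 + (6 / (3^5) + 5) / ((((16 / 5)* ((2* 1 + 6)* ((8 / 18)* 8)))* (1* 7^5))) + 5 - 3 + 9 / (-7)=6.71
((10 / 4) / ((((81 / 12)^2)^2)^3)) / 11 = 41943040 / 1651040988266990331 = 0.00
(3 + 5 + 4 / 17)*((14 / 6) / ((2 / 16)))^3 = 53564.79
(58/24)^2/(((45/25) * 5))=841/1296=0.65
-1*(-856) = 856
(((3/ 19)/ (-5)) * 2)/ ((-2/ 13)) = 39/ 95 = 0.41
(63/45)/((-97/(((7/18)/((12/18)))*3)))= -49/1940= -0.03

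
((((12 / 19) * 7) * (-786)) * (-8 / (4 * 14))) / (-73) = -6.80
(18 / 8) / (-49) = -9 / 196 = -0.05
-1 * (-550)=550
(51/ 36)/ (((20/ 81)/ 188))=21573/ 20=1078.65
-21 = -21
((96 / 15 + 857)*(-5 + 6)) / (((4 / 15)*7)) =12951 / 28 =462.54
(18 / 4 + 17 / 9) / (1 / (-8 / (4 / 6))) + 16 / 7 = -74.38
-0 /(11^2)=0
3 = 3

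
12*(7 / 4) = 21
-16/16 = -1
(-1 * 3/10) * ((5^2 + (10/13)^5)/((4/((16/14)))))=-5629395/2599051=-2.17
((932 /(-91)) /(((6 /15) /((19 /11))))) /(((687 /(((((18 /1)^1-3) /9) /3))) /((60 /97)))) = -4427000 /200116917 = -0.02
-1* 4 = -4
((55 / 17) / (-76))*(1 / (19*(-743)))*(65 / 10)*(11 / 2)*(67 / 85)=105391 / 1240263152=0.00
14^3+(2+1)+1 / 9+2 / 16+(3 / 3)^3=197873 / 72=2748.24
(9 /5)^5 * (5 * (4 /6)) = 39366 /625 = 62.99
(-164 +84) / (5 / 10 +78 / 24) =-64 / 3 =-21.33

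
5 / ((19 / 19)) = 5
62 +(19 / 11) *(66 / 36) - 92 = -161 / 6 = -26.83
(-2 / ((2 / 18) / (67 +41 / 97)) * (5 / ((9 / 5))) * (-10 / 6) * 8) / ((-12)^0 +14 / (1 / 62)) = 4360000 / 84293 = 51.72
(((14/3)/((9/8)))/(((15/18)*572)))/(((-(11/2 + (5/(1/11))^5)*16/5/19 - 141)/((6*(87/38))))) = -1624/1151516578069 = -0.00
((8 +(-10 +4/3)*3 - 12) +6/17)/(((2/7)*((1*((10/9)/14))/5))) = -111132/17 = -6537.18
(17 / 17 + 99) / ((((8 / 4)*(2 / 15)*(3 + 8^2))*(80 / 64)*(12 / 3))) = 75 / 67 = 1.12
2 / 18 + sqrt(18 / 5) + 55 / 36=3.54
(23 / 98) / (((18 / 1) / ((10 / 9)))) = 115 / 7938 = 0.01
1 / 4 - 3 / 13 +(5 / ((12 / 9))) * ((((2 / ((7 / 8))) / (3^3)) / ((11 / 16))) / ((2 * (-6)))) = -2081 / 108108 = -0.02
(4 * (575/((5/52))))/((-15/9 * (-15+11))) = 3588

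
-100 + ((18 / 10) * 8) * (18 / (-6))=-716 / 5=-143.20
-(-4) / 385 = 4 / 385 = 0.01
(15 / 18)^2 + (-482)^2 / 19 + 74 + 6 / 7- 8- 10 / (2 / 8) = 58677565 / 4788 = 12255.13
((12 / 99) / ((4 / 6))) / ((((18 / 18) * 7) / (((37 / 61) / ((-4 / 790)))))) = -14615 / 4697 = -3.11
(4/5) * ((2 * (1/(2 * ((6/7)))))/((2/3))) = 1.40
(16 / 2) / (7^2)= 8 / 49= 0.16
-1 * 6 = -6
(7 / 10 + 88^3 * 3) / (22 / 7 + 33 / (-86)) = 6153694267 / 8305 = 740962.58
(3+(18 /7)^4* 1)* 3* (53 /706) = 17836461 /1695106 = 10.52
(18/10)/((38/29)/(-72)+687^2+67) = 9396/2464027825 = 0.00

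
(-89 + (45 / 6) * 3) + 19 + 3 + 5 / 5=-43.50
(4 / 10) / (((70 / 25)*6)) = 1 / 42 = 0.02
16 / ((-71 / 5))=-80 / 71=-1.13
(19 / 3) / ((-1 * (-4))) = 19 / 12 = 1.58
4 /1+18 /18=5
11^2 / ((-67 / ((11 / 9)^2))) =-14641 / 5427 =-2.70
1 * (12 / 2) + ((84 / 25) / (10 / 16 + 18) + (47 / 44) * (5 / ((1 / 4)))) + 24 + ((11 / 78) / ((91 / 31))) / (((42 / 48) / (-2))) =51.43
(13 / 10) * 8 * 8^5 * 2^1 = 3407872 / 5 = 681574.40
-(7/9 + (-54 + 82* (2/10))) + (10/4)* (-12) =307/45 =6.82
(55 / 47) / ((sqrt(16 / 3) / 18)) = 495 * sqrt(3) / 94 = 9.12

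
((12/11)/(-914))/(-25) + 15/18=628411/754050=0.83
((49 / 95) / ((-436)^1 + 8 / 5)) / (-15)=49 / 619020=0.00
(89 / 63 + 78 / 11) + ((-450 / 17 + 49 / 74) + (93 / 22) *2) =-7715615 / 871794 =-8.85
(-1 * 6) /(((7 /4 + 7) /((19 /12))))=-38 /35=-1.09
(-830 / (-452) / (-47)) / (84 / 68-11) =85 / 21244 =0.00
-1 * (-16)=16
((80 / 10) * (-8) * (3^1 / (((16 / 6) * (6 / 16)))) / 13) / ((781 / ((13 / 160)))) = -6 / 3905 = -0.00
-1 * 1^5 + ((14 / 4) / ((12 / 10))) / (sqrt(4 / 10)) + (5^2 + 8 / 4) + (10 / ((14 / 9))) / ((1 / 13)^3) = 14154.18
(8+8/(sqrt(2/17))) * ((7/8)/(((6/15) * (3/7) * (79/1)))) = 245/474+245 * sqrt(34)/948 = 2.02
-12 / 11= -1.09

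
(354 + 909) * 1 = 1263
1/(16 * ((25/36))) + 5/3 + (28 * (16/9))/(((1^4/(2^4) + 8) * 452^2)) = 2604269581/1482480900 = 1.76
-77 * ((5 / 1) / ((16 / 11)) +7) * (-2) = 12859 / 8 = 1607.38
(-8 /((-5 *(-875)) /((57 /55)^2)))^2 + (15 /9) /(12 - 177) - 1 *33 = -52035074974430924 /1576338134765625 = -33.01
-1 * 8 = -8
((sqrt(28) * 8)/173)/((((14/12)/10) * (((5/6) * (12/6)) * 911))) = 576 * sqrt(7)/1103221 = 0.00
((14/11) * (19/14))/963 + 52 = 550855/10593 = 52.00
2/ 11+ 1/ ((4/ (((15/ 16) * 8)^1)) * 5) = 49/ 88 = 0.56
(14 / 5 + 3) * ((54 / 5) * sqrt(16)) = 6264 / 25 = 250.56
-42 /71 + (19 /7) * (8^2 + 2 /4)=173433 /994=174.48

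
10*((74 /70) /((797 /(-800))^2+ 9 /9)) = 47360000 /8926463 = 5.31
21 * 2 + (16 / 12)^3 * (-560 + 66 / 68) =-588946 / 459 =-1283.11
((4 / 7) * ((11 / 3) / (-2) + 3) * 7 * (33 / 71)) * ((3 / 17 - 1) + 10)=19.90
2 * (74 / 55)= 148 / 55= 2.69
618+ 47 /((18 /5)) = 11359 /18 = 631.06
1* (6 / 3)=2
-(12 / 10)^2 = -1.44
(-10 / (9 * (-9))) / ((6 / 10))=50 / 243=0.21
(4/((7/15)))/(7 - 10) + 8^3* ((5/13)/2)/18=2140/819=2.61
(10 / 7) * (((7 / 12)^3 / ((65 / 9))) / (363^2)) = 49 / 164447712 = 0.00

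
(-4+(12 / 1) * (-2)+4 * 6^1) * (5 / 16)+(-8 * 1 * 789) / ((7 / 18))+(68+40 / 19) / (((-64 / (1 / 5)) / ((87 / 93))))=-5354065819 / 329840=-16232.31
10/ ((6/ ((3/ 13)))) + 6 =6.38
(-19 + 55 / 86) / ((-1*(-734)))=-1579 / 63124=-0.03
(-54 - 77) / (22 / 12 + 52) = -786 / 323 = -2.43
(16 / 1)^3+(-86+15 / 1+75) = 4100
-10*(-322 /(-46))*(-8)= 560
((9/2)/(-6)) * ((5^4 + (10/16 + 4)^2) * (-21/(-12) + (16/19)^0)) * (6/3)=-1365177/512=-2666.36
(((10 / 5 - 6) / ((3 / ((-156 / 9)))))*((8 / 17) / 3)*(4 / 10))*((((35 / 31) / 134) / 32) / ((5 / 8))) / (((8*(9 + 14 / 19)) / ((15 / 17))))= 6916 / 999421245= 0.00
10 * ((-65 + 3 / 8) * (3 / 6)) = -2585 / 8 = -323.12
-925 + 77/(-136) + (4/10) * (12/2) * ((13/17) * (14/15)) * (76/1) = -2704301/3400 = -795.38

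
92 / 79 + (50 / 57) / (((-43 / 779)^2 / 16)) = 2019055124 / 438213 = 4607.47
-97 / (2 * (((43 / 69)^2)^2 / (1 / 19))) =-2198710737 / 129914438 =-16.92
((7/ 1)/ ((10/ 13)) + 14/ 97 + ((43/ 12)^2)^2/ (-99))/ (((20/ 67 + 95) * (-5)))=-505575116353/ 31785776352000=-0.02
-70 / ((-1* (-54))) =-35 / 27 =-1.30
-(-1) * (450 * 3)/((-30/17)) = -765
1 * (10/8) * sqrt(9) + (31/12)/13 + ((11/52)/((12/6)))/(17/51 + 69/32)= 37202/9321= 3.99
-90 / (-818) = 45 / 409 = 0.11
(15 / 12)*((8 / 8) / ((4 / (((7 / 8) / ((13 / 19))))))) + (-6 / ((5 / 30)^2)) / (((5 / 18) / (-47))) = 304076029 / 8320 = 36547.60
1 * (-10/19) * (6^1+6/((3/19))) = -440/19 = -23.16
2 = 2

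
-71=-71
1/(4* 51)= 1/204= 0.00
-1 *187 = -187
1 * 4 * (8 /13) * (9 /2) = 144 /13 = 11.08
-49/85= -0.58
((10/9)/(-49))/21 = -10/9261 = -0.00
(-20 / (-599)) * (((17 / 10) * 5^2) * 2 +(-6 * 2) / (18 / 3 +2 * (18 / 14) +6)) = 28620 / 10183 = 2.81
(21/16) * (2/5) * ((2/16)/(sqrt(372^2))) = 7/39680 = 0.00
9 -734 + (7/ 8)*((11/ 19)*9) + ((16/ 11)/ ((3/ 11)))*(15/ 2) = -103427/ 152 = -680.44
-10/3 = -3.33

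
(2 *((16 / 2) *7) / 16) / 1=7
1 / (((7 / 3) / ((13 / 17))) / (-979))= -38181 / 119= -320.85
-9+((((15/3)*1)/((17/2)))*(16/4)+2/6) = -322/51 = -6.31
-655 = -655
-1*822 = -822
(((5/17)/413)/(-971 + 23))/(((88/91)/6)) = -65/13945712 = -0.00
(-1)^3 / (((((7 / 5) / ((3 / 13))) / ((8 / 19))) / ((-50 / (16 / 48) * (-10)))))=-180000 / 1729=-104.11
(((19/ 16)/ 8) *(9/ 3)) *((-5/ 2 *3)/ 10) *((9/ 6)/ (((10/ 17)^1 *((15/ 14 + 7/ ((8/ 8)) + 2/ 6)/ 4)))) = -183141/ 451840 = -0.41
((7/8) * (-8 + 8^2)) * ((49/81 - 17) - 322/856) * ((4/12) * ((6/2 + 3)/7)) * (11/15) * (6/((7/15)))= -6395675/2889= -2213.80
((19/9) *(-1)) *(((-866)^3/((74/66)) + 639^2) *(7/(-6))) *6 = -949492971301/111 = -8553990732.44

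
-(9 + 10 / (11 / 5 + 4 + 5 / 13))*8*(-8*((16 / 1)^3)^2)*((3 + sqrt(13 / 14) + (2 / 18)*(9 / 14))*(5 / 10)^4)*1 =37765513216*sqrt(182) / 749 + 1623917068288 / 749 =2848333372.53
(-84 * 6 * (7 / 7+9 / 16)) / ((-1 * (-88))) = -1575 / 176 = -8.95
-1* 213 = -213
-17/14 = -1.21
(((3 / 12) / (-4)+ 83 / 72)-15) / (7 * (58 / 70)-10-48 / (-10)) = -10015 / 432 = -23.18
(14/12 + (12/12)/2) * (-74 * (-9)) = 1110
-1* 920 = -920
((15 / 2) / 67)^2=225 / 17956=0.01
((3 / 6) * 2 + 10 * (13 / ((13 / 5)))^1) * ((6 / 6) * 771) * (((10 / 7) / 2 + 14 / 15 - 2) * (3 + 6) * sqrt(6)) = -4364631 * sqrt(6) / 35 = -305460.54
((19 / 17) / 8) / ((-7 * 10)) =-19 / 9520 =-0.00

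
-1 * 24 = -24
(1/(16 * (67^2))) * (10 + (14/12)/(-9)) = 533/3878496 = 0.00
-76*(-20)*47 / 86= 35720 / 43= 830.70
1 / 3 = 0.33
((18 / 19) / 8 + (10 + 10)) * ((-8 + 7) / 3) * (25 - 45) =7645 / 57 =134.12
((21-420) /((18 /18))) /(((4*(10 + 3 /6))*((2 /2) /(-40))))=380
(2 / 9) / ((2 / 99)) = 11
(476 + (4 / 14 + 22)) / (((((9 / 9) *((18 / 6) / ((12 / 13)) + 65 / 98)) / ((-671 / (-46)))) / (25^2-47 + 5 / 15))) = 56849481920 / 52923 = 1074192.35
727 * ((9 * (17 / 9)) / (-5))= -12359 / 5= -2471.80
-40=-40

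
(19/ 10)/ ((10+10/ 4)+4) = 19/ 165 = 0.12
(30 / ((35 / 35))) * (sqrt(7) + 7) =30 * sqrt(7) + 210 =289.37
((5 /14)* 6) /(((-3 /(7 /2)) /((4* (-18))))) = 180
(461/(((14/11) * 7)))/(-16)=-5071/1568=-3.23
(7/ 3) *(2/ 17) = 14/ 51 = 0.27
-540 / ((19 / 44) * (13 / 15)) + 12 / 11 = -3917436 / 2717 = -1441.82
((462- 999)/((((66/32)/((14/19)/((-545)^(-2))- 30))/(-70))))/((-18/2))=-75777430400/171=-443142867.84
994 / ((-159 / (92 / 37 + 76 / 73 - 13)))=25431490 / 429459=59.22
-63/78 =-21/26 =-0.81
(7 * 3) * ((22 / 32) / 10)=231 / 160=1.44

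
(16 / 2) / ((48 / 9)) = 1.50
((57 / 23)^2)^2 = 10556001 / 279841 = 37.72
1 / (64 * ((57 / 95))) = 5 / 192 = 0.03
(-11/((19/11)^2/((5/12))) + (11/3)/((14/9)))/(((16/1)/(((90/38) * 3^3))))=10081665/3072832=3.28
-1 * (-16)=16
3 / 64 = 0.05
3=3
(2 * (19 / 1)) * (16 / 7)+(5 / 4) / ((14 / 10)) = 351 / 4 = 87.75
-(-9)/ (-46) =-9/ 46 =-0.20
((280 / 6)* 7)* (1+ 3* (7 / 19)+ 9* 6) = 1044680 / 57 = 18327.72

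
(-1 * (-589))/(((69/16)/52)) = 490048/69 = 7102.14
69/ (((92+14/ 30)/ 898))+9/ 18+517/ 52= 49083501/ 72124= 680.54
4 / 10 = 2 / 5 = 0.40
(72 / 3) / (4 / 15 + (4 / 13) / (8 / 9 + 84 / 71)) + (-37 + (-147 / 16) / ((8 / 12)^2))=0.14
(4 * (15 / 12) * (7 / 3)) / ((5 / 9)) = 21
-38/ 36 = -19/ 18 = -1.06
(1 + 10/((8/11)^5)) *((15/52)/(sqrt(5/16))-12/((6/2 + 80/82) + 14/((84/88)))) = -303184791/9392128 + 189609 *sqrt(5)/16384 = -6.40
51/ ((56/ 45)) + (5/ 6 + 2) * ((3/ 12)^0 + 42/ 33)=87635/ 1848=47.42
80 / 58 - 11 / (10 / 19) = -5661 / 290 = -19.52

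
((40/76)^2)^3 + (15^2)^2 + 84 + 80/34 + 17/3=50717.04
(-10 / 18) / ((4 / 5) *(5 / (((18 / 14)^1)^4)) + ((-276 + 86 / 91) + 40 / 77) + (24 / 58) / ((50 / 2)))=2645267625 / 1300146923618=0.00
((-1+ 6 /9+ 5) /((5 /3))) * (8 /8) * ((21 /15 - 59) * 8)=-32256 /25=-1290.24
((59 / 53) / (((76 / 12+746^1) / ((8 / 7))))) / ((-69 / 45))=-21240 / 19258981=-0.00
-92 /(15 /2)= -12.27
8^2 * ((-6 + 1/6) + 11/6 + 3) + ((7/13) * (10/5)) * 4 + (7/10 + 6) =-6889/130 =-52.99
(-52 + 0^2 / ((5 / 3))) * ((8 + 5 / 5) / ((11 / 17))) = -7956 / 11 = -723.27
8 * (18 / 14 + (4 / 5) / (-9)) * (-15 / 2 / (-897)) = 116 / 1449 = 0.08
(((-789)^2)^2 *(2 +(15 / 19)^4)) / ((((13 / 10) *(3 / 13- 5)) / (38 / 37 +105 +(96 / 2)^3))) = -2470317083248003188868845 / 149478187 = -16526271376625695.82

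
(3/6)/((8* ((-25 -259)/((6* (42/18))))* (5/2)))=-7/5680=-0.00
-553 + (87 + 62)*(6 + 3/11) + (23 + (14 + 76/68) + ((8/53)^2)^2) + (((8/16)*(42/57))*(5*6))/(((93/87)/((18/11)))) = 379505017905114/869081248783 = 436.67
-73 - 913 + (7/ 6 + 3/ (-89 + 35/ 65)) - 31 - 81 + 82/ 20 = -1092.77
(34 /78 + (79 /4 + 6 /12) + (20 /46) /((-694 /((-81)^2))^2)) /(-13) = -25725097579 /5616357396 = -4.58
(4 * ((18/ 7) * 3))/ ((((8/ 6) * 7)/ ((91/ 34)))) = 1053/ 119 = 8.85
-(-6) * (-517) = -3102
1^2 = 1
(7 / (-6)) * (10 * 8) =-93.33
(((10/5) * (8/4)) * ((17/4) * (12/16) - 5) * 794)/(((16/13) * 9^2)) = -149669/2592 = -57.74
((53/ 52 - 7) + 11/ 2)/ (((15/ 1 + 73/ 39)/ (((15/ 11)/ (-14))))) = 1125/ 405328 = 0.00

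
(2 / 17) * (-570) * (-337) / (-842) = -192090 / 7157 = -26.84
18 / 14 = 9 / 7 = 1.29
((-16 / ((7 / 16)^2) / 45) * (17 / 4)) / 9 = -17408 / 19845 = -0.88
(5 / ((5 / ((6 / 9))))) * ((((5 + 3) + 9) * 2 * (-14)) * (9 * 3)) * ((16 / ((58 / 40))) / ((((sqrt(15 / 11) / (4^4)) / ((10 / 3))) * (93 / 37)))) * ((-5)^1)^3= 721387520000 * sqrt(165) / 2697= 3435814042.92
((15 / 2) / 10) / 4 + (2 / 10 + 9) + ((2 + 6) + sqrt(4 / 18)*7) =7*sqrt(2) / 3 + 1391 / 80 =20.69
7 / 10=0.70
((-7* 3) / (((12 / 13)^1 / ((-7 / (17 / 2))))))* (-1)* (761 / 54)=-484757 / 1836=-264.03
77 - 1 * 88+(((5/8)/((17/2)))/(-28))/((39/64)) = -11.00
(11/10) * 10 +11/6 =77/6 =12.83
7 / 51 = 0.14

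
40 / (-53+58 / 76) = -304 / 397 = -0.77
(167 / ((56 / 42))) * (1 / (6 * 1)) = 167 / 8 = 20.88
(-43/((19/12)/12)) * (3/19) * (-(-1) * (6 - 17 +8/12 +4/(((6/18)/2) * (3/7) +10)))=8674992/16967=511.29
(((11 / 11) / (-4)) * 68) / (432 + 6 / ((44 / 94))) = -187 / 4893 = -0.04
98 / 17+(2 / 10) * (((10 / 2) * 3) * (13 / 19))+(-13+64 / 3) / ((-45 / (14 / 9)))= 590965 / 78489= 7.53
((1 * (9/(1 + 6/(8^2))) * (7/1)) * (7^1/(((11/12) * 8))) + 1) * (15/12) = 3079/44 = 69.98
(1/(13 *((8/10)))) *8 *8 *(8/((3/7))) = 4480/39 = 114.87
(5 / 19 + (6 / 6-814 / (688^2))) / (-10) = -0.13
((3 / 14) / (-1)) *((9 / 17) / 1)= -27 / 238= -0.11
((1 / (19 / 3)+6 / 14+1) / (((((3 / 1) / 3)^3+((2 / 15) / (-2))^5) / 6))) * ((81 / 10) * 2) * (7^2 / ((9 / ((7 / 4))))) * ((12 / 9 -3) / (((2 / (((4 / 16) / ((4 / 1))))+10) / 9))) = -4326159375 / 8244632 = -524.72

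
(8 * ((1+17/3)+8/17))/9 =2912/459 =6.34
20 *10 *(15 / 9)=1000 / 3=333.33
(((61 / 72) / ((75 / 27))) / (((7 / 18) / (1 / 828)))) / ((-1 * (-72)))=61 / 4636800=0.00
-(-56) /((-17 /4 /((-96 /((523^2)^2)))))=21504 /1271907935297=0.00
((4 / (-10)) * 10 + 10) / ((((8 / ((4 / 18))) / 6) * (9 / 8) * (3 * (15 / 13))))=104 / 405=0.26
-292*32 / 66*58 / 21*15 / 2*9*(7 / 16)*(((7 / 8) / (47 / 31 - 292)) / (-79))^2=-299062239 / 17814116180080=-0.00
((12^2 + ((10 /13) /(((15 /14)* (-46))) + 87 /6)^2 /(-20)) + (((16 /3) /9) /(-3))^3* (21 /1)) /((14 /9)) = 33789637228601 /394168293792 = 85.72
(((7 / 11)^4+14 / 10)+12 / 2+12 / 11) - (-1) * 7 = 1146017 / 73205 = 15.65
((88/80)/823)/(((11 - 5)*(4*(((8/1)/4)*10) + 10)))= 11/4444200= 0.00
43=43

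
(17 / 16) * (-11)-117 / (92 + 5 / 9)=-172619 / 13328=-12.95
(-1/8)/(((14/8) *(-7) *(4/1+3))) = 1/686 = 0.00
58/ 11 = 5.27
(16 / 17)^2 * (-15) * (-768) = 2949120 / 289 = 10204.57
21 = 21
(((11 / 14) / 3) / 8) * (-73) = -803 / 336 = -2.39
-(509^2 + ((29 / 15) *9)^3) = -33043628 / 125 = -264349.02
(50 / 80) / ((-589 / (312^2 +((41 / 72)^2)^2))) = -13080057321125 / 126629609472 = -103.29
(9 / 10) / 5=9 / 50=0.18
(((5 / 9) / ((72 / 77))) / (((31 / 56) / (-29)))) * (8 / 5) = -125048 / 2511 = -49.80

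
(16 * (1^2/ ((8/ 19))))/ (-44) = -19/ 22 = -0.86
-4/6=-2/3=-0.67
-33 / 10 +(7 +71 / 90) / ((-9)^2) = -11678 / 3645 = -3.20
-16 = -16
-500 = -500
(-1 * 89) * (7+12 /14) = -4895 /7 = -699.29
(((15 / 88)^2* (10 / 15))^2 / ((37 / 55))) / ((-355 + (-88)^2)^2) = 3125 / 305920485522432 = 0.00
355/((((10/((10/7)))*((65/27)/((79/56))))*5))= 151443/25480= 5.94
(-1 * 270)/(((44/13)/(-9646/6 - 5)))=1415115/11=128646.82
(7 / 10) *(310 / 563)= 217 / 563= 0.39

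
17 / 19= 0.89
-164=-164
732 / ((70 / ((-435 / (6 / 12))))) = -63684 / 7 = -9097.71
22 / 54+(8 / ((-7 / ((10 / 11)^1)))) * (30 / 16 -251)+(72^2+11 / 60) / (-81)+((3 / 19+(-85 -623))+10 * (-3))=-3858024853 / 7110180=-542.61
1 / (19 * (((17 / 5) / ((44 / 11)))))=20 / 323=0.06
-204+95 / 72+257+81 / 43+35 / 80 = 350719 / 6192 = 56.64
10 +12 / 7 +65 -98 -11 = -226 / 7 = -32.29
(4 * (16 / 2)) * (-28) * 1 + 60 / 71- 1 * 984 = -133420 / 71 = -1879.15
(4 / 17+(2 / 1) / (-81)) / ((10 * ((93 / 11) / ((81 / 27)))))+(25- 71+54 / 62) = -1926104 / 42687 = -45.12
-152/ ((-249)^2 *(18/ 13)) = -988/ 558009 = -0.00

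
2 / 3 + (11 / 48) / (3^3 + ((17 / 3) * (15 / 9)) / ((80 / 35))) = 9065 / 13449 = 0.67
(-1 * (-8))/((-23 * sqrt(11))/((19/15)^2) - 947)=-493655948/58289229407 + 7472700 * sqrt(11)/58289229407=-0.01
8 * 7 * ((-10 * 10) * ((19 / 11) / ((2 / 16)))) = -851200 / 11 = -77381.82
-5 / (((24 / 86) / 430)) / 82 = -46225 / 492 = -93.95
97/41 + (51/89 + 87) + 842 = 3400645/3649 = 931.94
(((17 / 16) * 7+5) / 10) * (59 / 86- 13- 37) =-61.33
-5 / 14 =-0.36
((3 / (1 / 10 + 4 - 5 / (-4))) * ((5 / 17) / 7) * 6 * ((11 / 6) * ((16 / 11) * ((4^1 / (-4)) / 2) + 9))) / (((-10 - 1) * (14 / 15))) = -29250 / 140063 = -0.21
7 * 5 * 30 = 1050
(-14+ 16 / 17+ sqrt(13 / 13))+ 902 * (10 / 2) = 4497.94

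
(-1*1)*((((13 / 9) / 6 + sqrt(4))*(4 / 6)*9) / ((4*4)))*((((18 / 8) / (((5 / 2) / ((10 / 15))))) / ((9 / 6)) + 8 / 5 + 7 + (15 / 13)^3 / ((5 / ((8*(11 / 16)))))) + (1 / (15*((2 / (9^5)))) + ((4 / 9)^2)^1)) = -213087195563 / 128129040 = -1663.07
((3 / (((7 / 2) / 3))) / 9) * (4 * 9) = 72 / 7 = 10.29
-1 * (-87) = 87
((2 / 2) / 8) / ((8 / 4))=1 / 16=0.06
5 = 5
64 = 64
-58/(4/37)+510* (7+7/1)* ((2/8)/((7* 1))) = -563/2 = -281.50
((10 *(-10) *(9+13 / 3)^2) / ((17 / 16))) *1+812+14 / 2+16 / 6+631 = -2337742 / 153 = -15279.36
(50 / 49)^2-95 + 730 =1527135 / 2401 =636.04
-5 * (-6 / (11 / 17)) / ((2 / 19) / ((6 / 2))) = 14535 / 11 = 1321.36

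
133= 133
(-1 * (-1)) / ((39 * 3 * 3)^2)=1 / 123201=0.00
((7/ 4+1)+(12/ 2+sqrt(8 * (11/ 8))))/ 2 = sqrt(11)/ 2+35/ 8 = 6.03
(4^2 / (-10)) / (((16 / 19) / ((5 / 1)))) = -19 / 2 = -9.50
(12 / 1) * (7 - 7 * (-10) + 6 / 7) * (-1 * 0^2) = 0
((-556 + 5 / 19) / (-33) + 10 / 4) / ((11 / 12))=48506 / 2299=21.10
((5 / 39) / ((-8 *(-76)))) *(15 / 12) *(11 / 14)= 275 / 1327872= 0.00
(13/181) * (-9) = -117/181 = -0.65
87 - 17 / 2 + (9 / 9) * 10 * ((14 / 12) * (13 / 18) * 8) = 7879 / 54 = 145.91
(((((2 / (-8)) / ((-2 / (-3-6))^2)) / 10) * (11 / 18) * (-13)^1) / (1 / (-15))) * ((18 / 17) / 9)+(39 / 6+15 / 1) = 7835 / 544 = 14.40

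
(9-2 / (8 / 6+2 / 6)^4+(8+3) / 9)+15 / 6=140209 / 11250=12.46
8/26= 4/13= 0.31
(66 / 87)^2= 484 / 841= 0.58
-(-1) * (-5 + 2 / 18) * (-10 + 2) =352 / 9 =39.11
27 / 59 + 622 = 36725 / 59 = 622.46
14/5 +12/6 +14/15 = 86/15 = 5.73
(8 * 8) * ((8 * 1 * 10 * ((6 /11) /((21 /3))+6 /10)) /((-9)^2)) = 29696 /693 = 42.85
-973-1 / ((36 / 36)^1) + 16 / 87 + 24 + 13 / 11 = -907843 / 957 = -948.63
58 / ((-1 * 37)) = -58 / 37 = -1.57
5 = 5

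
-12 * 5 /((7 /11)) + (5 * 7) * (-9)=-2865 /7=-409.29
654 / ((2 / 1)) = 327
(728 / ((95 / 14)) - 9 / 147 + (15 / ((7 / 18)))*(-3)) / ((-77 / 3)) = 118581 / 358435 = 0.33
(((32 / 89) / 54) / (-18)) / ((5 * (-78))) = 4 / 4217265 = 0.00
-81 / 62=-1.31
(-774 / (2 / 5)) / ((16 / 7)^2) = -94815 / 256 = -370.37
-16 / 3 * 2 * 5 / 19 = -160 / 57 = -2.81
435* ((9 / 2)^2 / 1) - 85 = 34895 / 4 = 8723.75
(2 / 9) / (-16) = -1 / 72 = -0.01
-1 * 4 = -4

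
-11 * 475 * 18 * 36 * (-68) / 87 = 76744800 / 29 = 2646372.41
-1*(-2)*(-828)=-1656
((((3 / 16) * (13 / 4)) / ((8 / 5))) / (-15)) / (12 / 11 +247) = -143 / 1397248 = -0.00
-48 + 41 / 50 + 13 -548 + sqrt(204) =-29109 / 50 + 2 * sqrt(51) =-567.90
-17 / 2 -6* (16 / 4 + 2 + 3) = -125 / 2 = -62.50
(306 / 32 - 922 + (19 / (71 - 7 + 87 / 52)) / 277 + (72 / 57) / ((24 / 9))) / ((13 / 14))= -1835773981881 / 1869207080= -982.11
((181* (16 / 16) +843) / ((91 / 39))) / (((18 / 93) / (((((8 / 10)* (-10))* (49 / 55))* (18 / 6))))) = -2666496 / 55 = -48481.75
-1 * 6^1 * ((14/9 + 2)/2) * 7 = -224/3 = -74.67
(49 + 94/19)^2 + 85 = 1081310/361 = 2995.32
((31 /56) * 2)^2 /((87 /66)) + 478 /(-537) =242723 /6104616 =0.04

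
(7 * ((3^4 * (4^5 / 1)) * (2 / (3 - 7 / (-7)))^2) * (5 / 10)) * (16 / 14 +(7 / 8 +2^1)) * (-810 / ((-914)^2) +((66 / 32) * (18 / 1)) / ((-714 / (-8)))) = 3007541404800 / 24853031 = 121013.06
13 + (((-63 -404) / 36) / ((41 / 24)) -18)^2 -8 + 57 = 717.03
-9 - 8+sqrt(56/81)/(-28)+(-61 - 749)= -827 - sqrt(14)/126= -827.03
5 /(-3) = -5 /3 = -1.67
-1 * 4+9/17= -59/17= -3.47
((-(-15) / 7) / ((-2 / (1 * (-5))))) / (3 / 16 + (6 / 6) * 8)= 600 / 917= 0.65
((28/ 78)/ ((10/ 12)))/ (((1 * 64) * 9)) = 7/ 9360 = 0.00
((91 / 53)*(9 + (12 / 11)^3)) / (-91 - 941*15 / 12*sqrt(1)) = -4989348 / 357582467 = -0.01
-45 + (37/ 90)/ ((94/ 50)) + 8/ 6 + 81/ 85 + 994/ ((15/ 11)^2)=58972919/ 119850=492.06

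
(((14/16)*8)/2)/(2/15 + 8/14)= 735/148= 4.97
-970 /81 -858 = -70468 /81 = -869.98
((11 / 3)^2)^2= 14641 / 81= 180.75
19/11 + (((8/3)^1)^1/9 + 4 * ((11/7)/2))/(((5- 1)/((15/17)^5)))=478228837/218657978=2.19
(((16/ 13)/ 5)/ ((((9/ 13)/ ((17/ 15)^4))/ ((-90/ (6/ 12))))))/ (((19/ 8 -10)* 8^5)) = 83521/ 197640000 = 0.00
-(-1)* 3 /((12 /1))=1 /4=0.25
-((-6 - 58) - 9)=73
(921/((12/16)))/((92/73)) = 22411/23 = 974.39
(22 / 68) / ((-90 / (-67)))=737 / 3060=0.24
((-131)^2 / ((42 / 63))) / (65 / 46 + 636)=1184109 / 29321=40.38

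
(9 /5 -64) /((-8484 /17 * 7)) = 5287 /296940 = 0.02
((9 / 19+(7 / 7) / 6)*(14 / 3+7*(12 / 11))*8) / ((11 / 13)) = 1541176 / 20691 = 74.49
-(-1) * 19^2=361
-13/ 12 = -1.08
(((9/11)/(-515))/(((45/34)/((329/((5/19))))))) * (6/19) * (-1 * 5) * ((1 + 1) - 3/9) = 22372/5665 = 3.95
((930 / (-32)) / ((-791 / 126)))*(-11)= -46035 / 904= -50.92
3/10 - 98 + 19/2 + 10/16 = -3503/40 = -87.58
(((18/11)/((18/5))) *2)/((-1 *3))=-10/33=-0.30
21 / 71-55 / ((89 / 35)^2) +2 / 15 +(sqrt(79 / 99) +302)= 294.82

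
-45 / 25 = -9 / 5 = -1.80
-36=-36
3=3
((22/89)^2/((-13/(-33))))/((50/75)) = 23958/102973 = 0.23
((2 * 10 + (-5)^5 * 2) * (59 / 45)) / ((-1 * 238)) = 5251 / 153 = 34.32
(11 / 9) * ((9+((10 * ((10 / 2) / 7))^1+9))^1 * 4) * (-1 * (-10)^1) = 77440 / 63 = 1229.21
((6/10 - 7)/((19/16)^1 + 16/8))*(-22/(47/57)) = 214016/3995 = 53.57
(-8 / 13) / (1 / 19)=-152 / 13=-11.69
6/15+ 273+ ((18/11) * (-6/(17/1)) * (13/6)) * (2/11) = 2809579/10285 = 273.17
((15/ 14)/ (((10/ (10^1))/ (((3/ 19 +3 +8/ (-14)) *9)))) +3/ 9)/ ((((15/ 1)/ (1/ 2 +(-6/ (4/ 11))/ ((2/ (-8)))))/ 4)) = 141182/ 315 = 448.20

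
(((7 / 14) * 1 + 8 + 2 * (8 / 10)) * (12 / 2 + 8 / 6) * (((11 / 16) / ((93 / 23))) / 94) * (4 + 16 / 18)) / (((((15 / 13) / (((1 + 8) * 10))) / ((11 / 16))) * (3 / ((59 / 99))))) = 2371497271 / 339888960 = 6.98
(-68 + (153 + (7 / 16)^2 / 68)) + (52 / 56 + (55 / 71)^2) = 53154210855 / 614276096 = 86.53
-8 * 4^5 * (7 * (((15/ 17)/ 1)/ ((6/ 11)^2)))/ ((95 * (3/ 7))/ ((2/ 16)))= -1517824/ 2907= -522.13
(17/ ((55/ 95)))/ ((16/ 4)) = 323/ 44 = 7.34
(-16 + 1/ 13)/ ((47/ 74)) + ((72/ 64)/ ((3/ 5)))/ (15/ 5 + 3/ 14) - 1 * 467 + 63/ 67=-240978145/ 491244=-490.55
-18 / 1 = -18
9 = 9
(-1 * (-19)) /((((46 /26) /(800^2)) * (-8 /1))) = -19760000 /23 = -859130.43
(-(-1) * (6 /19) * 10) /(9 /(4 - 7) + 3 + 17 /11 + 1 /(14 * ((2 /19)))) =3696 /2603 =1.42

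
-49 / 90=-0.54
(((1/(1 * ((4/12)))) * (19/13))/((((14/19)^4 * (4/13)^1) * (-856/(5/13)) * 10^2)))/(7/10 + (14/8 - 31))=7428297/976394578432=0.00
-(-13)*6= 78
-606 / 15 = -202 / 5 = -40.40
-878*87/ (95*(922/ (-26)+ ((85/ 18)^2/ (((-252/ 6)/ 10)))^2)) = 45971188387488/ 415769651845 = 110.57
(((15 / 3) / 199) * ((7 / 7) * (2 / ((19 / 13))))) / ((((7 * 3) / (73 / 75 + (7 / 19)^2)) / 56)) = 6245824 / 61422345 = 0.10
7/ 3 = 2.33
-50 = -50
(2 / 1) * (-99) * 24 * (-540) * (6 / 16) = 962280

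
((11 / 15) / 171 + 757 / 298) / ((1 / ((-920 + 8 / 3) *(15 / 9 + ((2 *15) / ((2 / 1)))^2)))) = -363976338688 / 687933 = -529086.90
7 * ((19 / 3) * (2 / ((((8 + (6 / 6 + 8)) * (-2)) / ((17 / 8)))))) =-133 / 24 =-5.54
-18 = -18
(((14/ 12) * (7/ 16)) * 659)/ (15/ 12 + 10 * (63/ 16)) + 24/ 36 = 8.95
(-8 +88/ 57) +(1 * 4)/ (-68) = -6313/ 969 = -6.51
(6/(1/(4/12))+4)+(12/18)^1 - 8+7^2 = 143/3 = 47.67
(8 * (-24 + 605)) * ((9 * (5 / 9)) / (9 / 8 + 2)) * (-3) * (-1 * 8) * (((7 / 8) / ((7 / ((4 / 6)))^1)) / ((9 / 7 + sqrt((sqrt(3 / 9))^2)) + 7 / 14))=15617280 / 1679-14576128 * sqrt(3) / 8395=6294.20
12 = 12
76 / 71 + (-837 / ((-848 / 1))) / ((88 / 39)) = 1.51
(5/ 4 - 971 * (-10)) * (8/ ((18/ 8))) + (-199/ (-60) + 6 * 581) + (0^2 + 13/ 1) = 6845617/ 180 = 38031.21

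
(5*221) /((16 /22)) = 12155 /8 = 1519.38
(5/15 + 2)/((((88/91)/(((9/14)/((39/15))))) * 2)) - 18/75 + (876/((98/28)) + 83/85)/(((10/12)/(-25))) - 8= -7901969353/1047200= -7545.81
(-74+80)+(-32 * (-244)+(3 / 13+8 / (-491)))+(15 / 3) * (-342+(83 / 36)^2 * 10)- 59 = 26103431567 / 4136184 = 6310.99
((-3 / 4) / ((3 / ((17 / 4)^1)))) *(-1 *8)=8.50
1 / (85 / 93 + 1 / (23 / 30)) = 0.45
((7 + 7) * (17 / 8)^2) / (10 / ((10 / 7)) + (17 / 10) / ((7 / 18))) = 70805 / 12736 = 5.56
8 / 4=2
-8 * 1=-8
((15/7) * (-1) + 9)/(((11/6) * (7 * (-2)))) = -144/539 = -0.27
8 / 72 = 1 / 9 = 0.11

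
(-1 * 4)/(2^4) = -1/4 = -0.25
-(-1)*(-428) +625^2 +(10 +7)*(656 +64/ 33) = 13245605/ 33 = 401381.97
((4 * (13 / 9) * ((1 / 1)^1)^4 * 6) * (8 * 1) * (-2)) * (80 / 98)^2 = -2662400 / 7203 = -369.62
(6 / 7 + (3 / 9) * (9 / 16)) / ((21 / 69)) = 2691 / 784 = 3.43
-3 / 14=-0.21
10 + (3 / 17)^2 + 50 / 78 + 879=889.67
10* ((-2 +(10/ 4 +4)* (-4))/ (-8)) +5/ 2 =75/ 2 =37.50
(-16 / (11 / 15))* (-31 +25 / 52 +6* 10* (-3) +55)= 485220 / 143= 3393.15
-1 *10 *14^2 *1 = -1960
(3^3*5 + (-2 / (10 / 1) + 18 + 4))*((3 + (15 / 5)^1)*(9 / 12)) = 3528 / 5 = 705.60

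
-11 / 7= -1.57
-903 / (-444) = 301 / 148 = 2.03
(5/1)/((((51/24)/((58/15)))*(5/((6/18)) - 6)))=464/459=1.01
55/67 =0.82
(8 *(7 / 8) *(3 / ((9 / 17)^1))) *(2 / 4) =119 / 6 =19.83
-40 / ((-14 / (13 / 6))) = 130 / 21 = 6.19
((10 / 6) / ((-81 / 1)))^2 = 25 / 59049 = 0.00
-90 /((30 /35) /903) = -94815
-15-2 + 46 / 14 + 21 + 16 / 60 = 793 / 105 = 7.55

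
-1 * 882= -882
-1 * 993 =-993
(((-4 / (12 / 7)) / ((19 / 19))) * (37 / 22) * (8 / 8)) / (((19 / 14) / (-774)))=467754 / 209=2238.06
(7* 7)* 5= 245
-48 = -48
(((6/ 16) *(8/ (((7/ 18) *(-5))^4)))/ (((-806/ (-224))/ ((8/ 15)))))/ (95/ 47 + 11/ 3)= 947303424/ 173218215625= 0.01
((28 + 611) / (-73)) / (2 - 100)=639 / 7154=0.09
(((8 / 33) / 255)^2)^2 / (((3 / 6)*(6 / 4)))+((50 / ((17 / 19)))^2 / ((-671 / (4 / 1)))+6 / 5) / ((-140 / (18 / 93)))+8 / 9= 181795056261547937833 / 199125695098493769375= 0.91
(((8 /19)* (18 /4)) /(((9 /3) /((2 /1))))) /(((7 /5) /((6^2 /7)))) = 4320 /931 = 4.64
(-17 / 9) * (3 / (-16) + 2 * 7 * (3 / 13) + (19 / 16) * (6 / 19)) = -1343 / 208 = -6.46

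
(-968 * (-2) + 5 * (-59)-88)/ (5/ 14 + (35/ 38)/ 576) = 237944448/ 54965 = 4329.02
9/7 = 1.29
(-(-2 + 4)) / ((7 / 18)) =-36 / 7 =-5.14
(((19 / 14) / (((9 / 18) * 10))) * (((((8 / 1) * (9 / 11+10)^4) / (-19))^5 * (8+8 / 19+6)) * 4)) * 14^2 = -19576544700067164410468.13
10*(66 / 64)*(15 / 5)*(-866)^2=92807055 / 4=23201763.75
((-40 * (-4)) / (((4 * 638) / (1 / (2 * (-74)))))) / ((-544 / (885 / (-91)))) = -4425 / 584295712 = -0.00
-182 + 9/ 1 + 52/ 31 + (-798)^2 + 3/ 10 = 197356223/ 310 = 636632.98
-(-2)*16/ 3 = 32/ 3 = 10.67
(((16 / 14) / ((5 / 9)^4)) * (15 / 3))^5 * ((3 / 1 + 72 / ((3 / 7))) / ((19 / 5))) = 3585441435861396986560512 / 102581787109375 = 34952027420.21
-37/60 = -0.62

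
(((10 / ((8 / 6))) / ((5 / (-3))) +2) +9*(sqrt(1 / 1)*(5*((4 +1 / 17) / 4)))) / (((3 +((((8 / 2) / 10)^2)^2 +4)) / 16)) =7337500 / 74647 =98.30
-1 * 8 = -8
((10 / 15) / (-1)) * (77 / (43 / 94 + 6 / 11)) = -159236 / 3111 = -51.18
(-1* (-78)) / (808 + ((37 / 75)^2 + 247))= 219375 / 2967872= 0.07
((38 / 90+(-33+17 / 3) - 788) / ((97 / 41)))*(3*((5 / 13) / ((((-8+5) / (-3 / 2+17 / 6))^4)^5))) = -1653127826989121536 / 45992448431612361654183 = -0.00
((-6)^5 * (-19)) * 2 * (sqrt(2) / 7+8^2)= 295488 * sqrt(2) / 7+18911232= 18970929.59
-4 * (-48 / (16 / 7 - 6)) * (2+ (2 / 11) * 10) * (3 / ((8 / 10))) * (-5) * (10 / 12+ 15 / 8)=110250 / 11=10022.73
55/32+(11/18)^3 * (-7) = 2827/23328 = 0.12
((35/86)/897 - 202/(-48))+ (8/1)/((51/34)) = 2944393/308568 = 9.54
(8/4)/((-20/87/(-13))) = 1131/10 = 113.10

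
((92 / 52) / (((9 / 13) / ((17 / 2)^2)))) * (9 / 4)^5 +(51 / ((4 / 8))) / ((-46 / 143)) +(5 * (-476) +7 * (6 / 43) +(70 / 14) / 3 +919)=107817071953 / 12152832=8871.77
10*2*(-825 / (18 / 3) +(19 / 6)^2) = -22945 / 9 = -2549.44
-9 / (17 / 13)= -117 / 17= -6.88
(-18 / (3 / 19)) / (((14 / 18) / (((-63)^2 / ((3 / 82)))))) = -15900948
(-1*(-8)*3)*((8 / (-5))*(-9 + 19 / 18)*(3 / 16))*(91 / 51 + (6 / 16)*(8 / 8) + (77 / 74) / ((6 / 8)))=2552121 / 12580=202.87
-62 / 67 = -0.93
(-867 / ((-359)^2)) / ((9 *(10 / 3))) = -289 / 1288810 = -0.00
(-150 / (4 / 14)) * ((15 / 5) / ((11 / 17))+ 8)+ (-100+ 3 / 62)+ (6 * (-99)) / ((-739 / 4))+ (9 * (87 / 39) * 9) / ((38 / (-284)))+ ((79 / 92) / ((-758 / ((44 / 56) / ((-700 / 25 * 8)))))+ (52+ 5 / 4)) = -8028.01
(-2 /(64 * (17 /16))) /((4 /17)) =-1 /8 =-0.12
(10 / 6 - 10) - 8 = -49 / 3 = -16.33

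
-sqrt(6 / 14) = -sqrt(21) / 7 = -0.65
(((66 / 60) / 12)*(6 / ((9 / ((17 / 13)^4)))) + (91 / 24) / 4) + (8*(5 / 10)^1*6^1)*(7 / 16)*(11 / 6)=838046533 / 41127840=20.38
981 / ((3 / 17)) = 5559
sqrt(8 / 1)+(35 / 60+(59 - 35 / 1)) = 2*sqrt(2)+295 / 12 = 27.41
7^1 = 7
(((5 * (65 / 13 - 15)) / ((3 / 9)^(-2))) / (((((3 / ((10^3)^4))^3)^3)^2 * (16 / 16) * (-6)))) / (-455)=-5000000000000000000000000000000000000000000000000000000000000000000000000000000000000000000000000000000000000000000000000000000000000000000000000000000000000000000000000000000000000000000000000000000000000000000000000 / 951892141473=-5252695953832310097659812000000000000000000000000000000000000000000000000000000000000000000000000000000000000000000000000000000000000000000000000000000000000000000000000000000000000000000000000000000000000.00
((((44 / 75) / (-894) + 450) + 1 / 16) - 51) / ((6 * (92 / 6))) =214056773 / 49348800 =4.34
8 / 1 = 8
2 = 2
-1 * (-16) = 16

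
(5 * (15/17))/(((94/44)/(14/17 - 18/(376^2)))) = 816320175/480077552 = 1.70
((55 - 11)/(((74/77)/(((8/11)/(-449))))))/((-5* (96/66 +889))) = 13552/813621675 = 0.00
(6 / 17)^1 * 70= 420 / 17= 24.71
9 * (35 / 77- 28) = -2727 / 11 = -247.91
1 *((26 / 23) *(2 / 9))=52 / 207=0.25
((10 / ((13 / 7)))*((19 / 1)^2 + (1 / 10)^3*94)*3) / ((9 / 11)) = 13902119 / 1950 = 7129.29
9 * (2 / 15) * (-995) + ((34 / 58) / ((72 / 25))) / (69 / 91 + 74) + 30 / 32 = -33894026537 / 28409328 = -1193.06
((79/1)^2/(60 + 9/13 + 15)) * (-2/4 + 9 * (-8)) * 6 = -11764285/328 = -35866.72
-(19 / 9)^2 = -361 / 81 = -4.46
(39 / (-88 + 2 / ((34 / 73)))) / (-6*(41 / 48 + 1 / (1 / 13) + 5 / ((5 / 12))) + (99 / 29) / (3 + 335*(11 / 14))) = 573272232 / 190852639045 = 0.00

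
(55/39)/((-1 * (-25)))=11/195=0.06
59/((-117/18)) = -118/13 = -9.08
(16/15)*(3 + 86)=1424/15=94.93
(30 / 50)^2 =9 / 25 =0.36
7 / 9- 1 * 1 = -0.22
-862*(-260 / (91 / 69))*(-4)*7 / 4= -1189560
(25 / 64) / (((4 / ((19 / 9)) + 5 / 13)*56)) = 6175 / 2017792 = 0.00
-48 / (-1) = 48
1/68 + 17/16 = 1.08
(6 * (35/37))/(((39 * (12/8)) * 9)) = 140/12987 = 0.01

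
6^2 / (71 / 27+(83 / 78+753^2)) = 25272 / 398042911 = 0.00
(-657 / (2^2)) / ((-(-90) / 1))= -73 / 40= -1.82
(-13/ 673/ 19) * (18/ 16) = -117/ 102296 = -0.00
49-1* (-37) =86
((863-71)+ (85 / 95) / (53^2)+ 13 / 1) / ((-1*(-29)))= 42963672 / 1547759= 27.76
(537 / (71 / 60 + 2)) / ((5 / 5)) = 32220 / 191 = 168.69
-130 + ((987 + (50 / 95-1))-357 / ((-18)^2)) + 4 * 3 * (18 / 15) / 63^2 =430057919 / 502740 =855.43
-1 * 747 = -747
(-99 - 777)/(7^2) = -876/49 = -17.88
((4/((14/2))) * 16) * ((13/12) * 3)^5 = 371293/112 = 3315.12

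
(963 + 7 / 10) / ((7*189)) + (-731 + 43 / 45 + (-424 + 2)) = -15231911 / 13230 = -1151.32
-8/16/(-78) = 0.01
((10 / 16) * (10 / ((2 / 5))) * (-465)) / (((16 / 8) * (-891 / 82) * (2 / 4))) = 668.67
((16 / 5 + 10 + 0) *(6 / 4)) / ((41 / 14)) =1386 / 205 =6.76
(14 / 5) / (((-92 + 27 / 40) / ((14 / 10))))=-784 / 18265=-0.04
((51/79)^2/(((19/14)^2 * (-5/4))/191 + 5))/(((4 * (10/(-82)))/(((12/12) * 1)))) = -3992212476/23307482575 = -0.17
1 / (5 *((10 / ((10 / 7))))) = 1 / 35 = 0.03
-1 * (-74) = 74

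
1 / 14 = 0.07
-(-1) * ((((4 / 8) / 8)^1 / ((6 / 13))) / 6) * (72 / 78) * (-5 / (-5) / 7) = 1 / 336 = 0.00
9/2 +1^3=11/2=5.50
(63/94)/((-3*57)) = -7/1786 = -0.00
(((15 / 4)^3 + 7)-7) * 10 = 16875 / 32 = 527.34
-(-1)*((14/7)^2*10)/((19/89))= 3560/19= 187.37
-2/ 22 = -1/ 11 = -0.09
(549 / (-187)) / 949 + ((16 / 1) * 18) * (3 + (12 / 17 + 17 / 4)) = 23918787 / 10439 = 2291.29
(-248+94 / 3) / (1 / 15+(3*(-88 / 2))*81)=3250 / 160379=0.02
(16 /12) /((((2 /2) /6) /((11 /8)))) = 11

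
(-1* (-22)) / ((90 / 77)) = 847 / 45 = 18.82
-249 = -249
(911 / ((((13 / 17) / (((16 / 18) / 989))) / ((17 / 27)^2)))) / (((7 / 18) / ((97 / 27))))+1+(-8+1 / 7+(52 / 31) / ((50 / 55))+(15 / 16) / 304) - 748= -1000430351298955567 / 1335531822992640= -749.09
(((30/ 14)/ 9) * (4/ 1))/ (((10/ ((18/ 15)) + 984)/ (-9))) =-180/ 20839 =-0.01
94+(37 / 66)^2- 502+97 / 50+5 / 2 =-43913459 / 108900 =-403.25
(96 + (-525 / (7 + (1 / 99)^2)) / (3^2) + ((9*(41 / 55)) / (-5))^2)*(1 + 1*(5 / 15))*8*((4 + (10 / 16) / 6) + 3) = 4796724144551 / 707520000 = 6779.63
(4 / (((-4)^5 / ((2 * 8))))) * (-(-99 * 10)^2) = 245025 / 4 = 61256.25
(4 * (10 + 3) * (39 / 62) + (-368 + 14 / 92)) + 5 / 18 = -2148799 / 6417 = -334.86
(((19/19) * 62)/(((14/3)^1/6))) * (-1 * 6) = -3348/7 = -478.29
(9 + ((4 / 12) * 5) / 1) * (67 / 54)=1072 / 81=13.23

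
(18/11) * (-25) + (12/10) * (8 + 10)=-1062/55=-19.31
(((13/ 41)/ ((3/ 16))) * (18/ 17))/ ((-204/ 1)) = -104/ 11849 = -0.01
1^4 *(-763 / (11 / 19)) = -14497 / 11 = -1317.91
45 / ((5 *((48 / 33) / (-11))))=-1089 / 16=-68.06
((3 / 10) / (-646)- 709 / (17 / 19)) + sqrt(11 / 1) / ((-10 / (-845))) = -5118983 / 6460 + 169 * sqrt(11) / 2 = -512.16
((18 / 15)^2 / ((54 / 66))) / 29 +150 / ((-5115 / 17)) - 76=-18897346 / 247225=-76.44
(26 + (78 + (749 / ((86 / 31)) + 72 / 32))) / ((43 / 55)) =3559215 / 7396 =481.24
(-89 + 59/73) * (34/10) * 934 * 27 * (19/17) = -3084716196/365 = -8451277.25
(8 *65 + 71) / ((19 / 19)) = 591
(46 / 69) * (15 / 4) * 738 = 1845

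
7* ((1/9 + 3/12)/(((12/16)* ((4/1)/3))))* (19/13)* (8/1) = 266/9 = 29.56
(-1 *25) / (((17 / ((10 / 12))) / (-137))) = 17125 / 102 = 167.89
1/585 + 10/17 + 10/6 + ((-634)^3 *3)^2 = 5812766052695441708522/9945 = 584491307460577346.26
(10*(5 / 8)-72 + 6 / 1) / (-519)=239 / 2076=0.12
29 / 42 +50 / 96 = 407 / 336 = 1.21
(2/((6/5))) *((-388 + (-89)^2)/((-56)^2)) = 4.00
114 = 114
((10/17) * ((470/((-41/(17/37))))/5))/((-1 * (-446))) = -470/338291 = -0.00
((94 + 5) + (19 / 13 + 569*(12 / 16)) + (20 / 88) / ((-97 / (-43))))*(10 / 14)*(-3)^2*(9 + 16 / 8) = 1316582775 / 35308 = 37288.51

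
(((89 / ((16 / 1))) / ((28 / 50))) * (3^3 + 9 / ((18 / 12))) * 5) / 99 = 16.56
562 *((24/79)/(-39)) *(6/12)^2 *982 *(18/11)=-19867824/11297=-1758.68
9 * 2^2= 36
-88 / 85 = -1.04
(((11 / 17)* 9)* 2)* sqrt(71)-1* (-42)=42 + 198* sqrt(71) / 17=140.14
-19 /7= -2.71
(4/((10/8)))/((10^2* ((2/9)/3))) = 54/125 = 0.43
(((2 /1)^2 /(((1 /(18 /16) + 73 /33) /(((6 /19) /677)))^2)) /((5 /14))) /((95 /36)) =711317376 /7407214135203475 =0.00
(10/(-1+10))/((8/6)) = 5/6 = 0.83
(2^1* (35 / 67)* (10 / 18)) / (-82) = -175 / 24723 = -0.01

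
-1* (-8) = 8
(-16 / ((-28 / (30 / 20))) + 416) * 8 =23344 / 7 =3334.86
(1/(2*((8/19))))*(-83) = -1577/16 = -98.56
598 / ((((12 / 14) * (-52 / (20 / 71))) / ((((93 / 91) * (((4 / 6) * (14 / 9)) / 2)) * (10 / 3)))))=-499100 / 74763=-6.68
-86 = -86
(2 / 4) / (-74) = -1 / 148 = -0.01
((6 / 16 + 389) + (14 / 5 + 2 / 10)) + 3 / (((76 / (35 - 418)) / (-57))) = 10033 / 8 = 1254.12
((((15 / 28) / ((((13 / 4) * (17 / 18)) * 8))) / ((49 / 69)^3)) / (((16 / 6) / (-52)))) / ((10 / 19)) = -505575351 / 224003696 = -2.26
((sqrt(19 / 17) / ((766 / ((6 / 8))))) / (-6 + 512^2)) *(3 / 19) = 9 *sqrt(323) / 259430638736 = 0.00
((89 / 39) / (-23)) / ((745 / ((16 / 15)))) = -1424 / 10023975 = -0.00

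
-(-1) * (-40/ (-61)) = 0.66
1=1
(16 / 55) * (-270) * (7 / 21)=-26.18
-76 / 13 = -5.85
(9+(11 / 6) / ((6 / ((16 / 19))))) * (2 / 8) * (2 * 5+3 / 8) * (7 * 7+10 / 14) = 1193.70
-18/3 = -6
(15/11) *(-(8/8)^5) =-15/11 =-1.36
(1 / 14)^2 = 1 / 196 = 0.01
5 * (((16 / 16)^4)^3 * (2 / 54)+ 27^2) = 98420 / 27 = 3645.19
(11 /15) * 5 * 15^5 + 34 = 2784409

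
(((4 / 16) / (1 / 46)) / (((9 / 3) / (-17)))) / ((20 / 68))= -6647 / 30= -221.57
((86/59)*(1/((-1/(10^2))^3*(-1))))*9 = 774000000/59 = 13118644.07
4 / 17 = 0.24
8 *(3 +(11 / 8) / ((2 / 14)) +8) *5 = 825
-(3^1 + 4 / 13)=-43 / 13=-3.31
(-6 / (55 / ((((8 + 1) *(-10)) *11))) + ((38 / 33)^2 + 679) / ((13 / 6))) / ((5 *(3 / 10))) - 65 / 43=170340367 / 608751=279.82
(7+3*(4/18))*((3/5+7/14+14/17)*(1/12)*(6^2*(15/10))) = 22563/340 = 66.36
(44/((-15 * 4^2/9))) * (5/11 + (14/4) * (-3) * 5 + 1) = 3369/40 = 84.22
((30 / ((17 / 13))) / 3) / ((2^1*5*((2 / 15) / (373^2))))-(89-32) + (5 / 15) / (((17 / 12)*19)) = 515436131 / 646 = 797888.75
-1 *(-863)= 863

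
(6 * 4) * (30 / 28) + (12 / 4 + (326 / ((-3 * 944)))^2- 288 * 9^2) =-327014422337 / 14035392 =-23299.27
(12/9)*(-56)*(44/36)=-2464/27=-91.26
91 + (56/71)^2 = 461867/5041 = 91.62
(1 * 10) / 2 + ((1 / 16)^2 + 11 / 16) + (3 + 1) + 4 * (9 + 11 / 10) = 64117 / 1280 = 50.09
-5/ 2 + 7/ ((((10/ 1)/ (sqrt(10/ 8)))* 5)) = -5/ 2 + 7* sqrt(5)/ 100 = -2.34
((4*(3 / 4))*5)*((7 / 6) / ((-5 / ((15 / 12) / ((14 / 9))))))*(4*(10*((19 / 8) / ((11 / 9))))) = -38475 / 176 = -218.61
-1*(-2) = 2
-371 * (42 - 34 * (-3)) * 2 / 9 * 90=-1068480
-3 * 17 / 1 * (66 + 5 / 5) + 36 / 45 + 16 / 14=-3415.06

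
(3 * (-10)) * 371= -11130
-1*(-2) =2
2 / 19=0.11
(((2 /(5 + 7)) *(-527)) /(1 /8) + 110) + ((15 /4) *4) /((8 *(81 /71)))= -127661 /216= -591.02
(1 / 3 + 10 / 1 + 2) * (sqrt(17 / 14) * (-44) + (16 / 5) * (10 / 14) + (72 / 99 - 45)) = -814 * sqrt(238) / 21 - 119621 / 231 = -1115.83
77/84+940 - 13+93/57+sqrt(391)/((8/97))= 97 * sqrt(391)/8+211937/228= 1169.30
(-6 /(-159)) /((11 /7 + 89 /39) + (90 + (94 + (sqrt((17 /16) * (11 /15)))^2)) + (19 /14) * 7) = 43680 /229342501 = 0.00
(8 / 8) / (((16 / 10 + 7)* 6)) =5 / 258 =0.02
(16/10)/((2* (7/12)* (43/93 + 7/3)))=1116/2275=0.49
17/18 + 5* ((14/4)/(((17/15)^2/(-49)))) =-1733981/2601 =-666.66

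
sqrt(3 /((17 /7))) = sqrt(357) /17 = 1.11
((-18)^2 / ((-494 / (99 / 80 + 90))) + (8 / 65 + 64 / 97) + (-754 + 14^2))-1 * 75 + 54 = -638.06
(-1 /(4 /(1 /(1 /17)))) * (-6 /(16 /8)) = 51 /4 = 12.75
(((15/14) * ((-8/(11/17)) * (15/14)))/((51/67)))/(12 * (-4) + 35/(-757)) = 7607850/19603969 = 0.39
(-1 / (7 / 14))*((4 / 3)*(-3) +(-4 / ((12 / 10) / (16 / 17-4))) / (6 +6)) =964 / 153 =6.30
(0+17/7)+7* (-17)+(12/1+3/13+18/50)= -236556/2275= -103.98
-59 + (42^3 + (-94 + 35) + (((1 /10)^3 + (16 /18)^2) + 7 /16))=11983339037 /162000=73971.23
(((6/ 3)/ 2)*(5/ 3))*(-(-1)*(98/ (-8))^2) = 12005/ 48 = 250.10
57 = 57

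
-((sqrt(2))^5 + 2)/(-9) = 2/9 + 4 * sqrt(2)/9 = 0.85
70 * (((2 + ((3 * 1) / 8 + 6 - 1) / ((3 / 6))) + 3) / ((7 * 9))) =35 / 2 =17.50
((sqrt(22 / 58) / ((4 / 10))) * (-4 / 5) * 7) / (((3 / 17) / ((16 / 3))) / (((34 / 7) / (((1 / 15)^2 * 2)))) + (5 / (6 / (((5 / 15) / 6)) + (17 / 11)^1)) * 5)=-390034400 * sqrt(319) / 184430923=-37.77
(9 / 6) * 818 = 1227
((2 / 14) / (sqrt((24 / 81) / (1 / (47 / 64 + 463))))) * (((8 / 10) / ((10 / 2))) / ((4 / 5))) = 6 * sqrt(19786) / 346255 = 0.00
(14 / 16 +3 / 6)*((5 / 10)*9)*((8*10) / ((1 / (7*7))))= 24255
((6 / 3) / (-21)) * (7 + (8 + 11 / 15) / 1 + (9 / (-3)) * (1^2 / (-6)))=-487 / 315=-1.55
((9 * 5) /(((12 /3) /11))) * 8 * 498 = 493020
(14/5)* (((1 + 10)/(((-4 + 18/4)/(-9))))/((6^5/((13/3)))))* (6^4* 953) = -1907906/5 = -381581.20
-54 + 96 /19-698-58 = -15294 /19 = -804.95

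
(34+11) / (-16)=-45 / 16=-2.81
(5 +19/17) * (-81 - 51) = -13728/17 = -807.53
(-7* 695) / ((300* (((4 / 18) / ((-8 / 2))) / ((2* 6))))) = 17514 / 5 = 3502.80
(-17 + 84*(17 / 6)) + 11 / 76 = 16807 / 76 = 221.14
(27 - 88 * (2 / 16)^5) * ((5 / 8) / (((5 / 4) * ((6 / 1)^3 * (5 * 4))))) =110581 / 35389440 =0.00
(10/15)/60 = 1/90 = 0.01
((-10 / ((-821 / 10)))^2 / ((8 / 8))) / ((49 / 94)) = 940000 / 33028009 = 0.03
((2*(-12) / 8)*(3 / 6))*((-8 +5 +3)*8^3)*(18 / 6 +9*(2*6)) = 0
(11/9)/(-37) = -11/333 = -0.03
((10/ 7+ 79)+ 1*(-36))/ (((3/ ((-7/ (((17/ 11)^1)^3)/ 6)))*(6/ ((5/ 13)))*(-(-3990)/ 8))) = -413941/ 688060737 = -0.00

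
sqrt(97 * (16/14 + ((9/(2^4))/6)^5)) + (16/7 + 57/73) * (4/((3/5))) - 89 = -105097/1533 + sqrt(364537659206)/57344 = -58.03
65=65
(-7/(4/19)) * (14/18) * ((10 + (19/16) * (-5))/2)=-60515/1152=-52.53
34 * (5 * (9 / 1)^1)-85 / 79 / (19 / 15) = 2295255 / 1501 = 1529.15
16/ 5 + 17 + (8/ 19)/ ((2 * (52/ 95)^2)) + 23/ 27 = 1985317/ 91260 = 21.75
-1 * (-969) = 969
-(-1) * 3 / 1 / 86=3 / 86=0.03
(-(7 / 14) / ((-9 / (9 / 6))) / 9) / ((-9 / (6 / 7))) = -1 / 1134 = -0.00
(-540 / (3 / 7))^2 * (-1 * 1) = -1587600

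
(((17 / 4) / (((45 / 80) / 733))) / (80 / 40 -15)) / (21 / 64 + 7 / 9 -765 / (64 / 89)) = 99688 / 248677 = 0.40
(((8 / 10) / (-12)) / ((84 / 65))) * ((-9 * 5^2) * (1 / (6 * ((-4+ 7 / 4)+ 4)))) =325 / 294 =1.11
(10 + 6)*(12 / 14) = 96 / 7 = 13.71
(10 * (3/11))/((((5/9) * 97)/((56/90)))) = 168/5335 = 0.03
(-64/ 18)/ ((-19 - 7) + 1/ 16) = 512/ 3735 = 0.14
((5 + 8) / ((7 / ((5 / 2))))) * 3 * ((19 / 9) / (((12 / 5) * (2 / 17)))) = 104975 / 1008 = 104.14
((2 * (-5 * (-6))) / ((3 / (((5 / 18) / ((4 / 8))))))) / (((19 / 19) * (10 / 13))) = 130 / 9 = 14.44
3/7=0.43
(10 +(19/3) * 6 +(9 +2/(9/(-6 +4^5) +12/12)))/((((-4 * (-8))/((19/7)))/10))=5754625/115024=50.03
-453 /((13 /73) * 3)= -11023 /13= -847.92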